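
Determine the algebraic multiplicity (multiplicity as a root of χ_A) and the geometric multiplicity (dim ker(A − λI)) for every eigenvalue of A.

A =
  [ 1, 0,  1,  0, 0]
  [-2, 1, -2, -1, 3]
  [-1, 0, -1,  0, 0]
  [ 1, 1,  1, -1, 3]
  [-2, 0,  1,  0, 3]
λ = 0: alg = 4, geom = 2; λ = 3: alg = 1, geom = 1

Step 1 — factor the characteristic polynomial to read off the algebraic multiplicities:
  χ_A(x) = x^4*(x - 3)

Step 2 — compute geometric multiplicities via the rank-nullity identity g(λ) = n − rank(A − λI):
  rank(A − (0)·I) = 3, so dim ker(A − (0)·I) = n − 3 = 2
  rank(A − (3)·I) = 4, so dim ker(A − (3)·I) = n − 4 = 1

Summary:
  λ = 0: algebraic multiplicity = 4, geometric multiplicity = 2
  λ = 3: algebraic multiplicity = 1, geometric multiplicity = 1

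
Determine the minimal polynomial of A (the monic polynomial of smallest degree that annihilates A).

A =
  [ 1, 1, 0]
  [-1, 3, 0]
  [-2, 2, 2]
x^2 - 4*x + 4

The characteristic polynomial is χ_A(x) = (x - 2)^3, so the eigenvalues are known. The minimal polynomial is
  m_A(x) = Π_λ (x − λ)^{k_λ}
where k_λ is the size of the *largest* Jordan block for λ (equivalently, the smallest k with (A − λI)^k v = 0 for every generalised eigenvector v of λ).

  λ = 2: largest Jordan block has size 2, contributing (x − 2)^2

So m_A(x) = (x - 2)^2 = x^2 - 4*x + 4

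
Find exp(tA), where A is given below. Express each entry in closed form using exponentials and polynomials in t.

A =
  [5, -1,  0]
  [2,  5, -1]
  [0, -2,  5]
e^{tA} =
  [-t^2*exp(5*t) + exp(5*t), -t*exp(5*t), t^2*exp(5*t)/2]
  [2*t*exp(5*t), exp(5*t), -t*exp(5*t)]
  [-2*t^2*exp(5*t), -2*t*exp(5*t), t^2*exp(5*t) + exp(5*t)]

Strategy: write A = P · J · P⁻¹ where J is a Jordan canonical form, so e^{tA} = P · e^{tJ} · P⁻¹, and e^{tJ} can be computed block-by-block.

A has Jordan form
J =
  [5, 1, 0]
  [0, 5, 1]
  [0, 0, 5]
(up to reordering of blocks).

Per-block formulas:
  For a 3×3 Jordan block J_3(5): exp(t · J_3(5)) = e^(5t)·(I + t·N + (t^2/2)·N^2), where N is the 3×3 nilpotent shift.

After assembling e^{tJ} and conjugating by P, we get:

e^{tA} =
  [-t^2*exp(5*t) + exp(5*t), -t*exp(5*t), t^2*exp(5*t)/2]
  [2*t*exp(5*t), exp(5*t), -t*exp(5*t)]
  [-2*t^2*exp(5*t), -2*t*exp(5*t), t^2*exp(5*t) + exp(5*t)]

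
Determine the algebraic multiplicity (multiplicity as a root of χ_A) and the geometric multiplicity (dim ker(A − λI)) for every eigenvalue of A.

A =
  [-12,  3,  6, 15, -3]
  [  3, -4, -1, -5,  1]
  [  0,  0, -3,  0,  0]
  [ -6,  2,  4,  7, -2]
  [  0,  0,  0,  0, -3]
λ = -3: alg = 5, geom = 3

Step 1 — factor the characteristic polynomial to read off the algebraic multiplicities:
  χ_A(x) = (x + 3)^5

Step 2 — compute geometric multiplicities via the rank-nullity identity g(λ) = n − rank(A − λI):
  rank(A − (-3)·I) = 2, so dim ker(A − (-3)·I) = n − 2 = 3

Summary:
  λ = -3: algebraic multiplicity = 5, geometric multiplicity = 3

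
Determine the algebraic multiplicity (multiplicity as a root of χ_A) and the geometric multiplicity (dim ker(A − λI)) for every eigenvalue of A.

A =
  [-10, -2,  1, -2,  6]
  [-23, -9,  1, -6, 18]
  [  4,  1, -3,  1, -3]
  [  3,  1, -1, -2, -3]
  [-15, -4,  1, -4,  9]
λ = -3: alg = 5, geom = 3

Step 1 — factor the characteristic polynomial to read off the algebraic multiplicities:
  χ_A(x) = (x + 3)^5

Step 2 — compute geometric multiplicities via the rank-nullity identity g(λ) = n − rank(A − λI):
  rank(A − (-3)·I) = 2, so dim ker(A − (-3)·I) = n − 2 = 3

Summary:
  λ = -3: algebraic multiplicity = 5, geometric multiplicity = 3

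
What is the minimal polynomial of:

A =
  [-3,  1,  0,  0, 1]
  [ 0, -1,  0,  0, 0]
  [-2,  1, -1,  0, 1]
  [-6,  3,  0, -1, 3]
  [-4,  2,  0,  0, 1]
x^2 + 2*x + 1

The characteristic polynomial is χ_A(x) = (x + 1)^5, so the eigenvalues are known. The minimal polynomial is
  m_A(x) = Π_λ (x − λ)^{k_λ}
where k_λ is the size of the *largest* Jordan block for λ (equivalently, the smallest k with (A − λI)^k v = 0 for every generalised eigenvector v of λ).

  λ = -1: largest Jordan block has size 2, contributing (x + 1)^2

So m_A(x) = (x + 1)^2 = x^2 + 2*x + 1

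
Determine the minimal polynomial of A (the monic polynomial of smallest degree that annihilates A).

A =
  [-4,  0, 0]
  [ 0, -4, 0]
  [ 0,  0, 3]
x^2 + x - 12

The characteristic polynomial is χ_A(x) = (x - 3)*(x + 4)^2, so the eigenvalues are known. The minimal polynomial is
  m_A(x) = Π_λ (x − λ)^{k_λ}
where k_λ is the size of the *largest* Jordan block for λ (equivalently, the smallest k with (A − λI)^k v = 0 for every generalised eigenvector v of λ).

  λ = -4: largest Jordan block has size 1, contributing (x + 4)
  λ = 3: largest Jordan block has size 1, contributing (x − 3)

So m_A(x) = (x - 3)*(x + 4) = x^2 + x - 12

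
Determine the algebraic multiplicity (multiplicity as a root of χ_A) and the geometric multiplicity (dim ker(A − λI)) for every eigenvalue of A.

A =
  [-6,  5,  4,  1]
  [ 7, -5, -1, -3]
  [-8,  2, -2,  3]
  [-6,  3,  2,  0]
λ = -4: alg = 3, geom = 1; λ = -1: alg = 1, geom = 1

Step 1 — factor the characteristic polynomial to read off the algebraic multiplicities:
  χ_A(x) = (x + 1)*(x + 4)^3

Step 2 — compute geometric multiplicities via the rank-nullity identity g(λ) = n − rank(A − λI):
  rank(A − (-4)·I) = 3, so dim ker(A − (-4)·I) = n − 3 = 1
  rank(A − (-1)·I) = 3, so dim ker(A − (-1)·I) = n − 3 = 1

Summary:
  λ = -4: algebraic multiplicity = 3, geometric multiplicity = 1
  λ = -1: algebraic multiplicity = 1, geometric multiplicity = 1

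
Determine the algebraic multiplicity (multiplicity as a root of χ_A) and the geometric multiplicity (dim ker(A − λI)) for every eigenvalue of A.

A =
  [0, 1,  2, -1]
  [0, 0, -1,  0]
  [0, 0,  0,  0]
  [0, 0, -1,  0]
λ = 0: alg = 4, geom = 2

Step 1 — factor the characteristic polynomial to read off the algebraic multiplicities:
  χ_A(x) = x^4

Step 2 — compute geometric multiplicities via the rank-nullity identity g(λ) = n − rank(A − λI):
  rank(A − (0)·I) = 2, so dim ker(A − (0)·I) = n − 2 = 2

Summary:
  λ = 0: algebraic multiplicity = 4, geometric multiplicity = 2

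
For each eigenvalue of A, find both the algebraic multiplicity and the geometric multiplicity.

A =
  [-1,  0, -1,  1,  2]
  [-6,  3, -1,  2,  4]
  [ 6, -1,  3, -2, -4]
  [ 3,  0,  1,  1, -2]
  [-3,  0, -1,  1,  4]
λ = 2: alg = 5, geom = 3

Step 1 — factor the characteristic polynomial to read off the algebraic multiplicities:
  χ_A(x) = (x - 2)^5

Step 2 — compute geometric multiplicities via the rank-nullity identity g(λ) = n − rank(A − λI):
  rank(A − (2)·I) = 2, so dim ker(A − (2)·I) = n − 2 = 3

Summary:
  λ = 2: algebraic multiplicity = 5, geometric multiplicity = 3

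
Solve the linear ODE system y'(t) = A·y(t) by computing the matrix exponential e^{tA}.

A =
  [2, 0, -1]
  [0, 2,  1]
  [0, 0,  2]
e^{tA} =
  [exp(2*t), 0, -t*exp(2*t)]
  [0, exp(2*t), t*exp(2*t)]
  [0, 0, exp(2*t)]

Strategy: write A = P · J · P⁻¹ where J is a Jordan canonical form, so e^{tA} = P · e^{tJ} · P⁻¹, and e^{tJ} can be computed block-by-block.

A has Jordan form
J =
  [2, 1, 0]
  [0, 2, 0]
  [0, 0, 2]
(up to reordering of blocks).

Per-block formulas:
  For a 2×2 Jordan block J_2(2): exp(t · J_2(2)) = e^(2t)·(I + t·N), where N is the 2×2 nilpotent shift.
  For a 1×1 block at λ = 2: exp(t · [2]) = [e^(2t)].

After assembling e^{tJ} and conjugating by P, we get:

e^{tA} =
  [exp(2*t), 0, -t*exp(2*t)]
  [0, exp(2*t), t*exp(2*t)]
  [0, 0, exp(2*t)]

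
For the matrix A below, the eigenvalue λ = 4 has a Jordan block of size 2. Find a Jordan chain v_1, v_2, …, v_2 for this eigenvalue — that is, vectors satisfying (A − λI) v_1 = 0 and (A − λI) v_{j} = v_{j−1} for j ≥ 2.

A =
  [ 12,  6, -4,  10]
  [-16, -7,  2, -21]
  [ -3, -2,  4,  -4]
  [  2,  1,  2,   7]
A Jordan chain for λ = 4 of length 2:
v_1 = (8, -16, -3, 2)ᵀ
v_2 = (1, 0, 0, 0)ᵀ

Let N = A − (4)·I. We want v_2 with N^2 v_2 = 0 but N^1 v_2 ≠ 0; then v_{j-1} := N · v_j for j = 2, …, 2.

Pick v_2 = (1, 0, 0, 0)ᵀ.
Then v_1 = N · v_2 = (8, -16, -3, 2)ᵀ.

Sanity check: (A − (4)·I) v_1 = (0, 0, 0, 0)ᵀ = 0. ✓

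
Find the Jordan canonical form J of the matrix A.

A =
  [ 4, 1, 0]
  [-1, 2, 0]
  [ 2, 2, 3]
J_2(3) ⊕ J_1(3)

The characteristic polynomial is
  det(x·I − A) = x^3 - 9*x^2 + 27*x - 27 = (x - 3)^3

Eigenvalues and multiplicities (the geometric multiplicity of λ is n − rank(A − λI), which equals the number of Jordan blocks for λ):
  λ = 3: algebraic multiplicity = 3, geometric multiplicity = 2

Determining the block sizes for each eigenvalue:
  λ = 3: 2 blocks summing to 3 forces exactly one block of size 2 and the rest size 1 → block sizes [2, 1]

Assembling the blocks gives a Jordan form
J =
  [3, 1, 0]
  [0, 3, 0]
  [0, 0, 3]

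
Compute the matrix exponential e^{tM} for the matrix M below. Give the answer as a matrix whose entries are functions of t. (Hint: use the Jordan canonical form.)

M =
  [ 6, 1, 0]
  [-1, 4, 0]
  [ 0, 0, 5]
e^{tM} =
  [t*exp(5*t) + exp(5*t), t*exp(5*t), 0]
  [-t*exp(5*t), -t*exp(5*t) + exp(5*t), 0]
  [0, 0, exp(5*t)]

Strategy: write M = P · J · P⁻¹ where J is a Jordan canonical form, so e^{tM} = P · e^{tJ} · P⁻¹, and e^{tJ} can be computed block-by-block.

M has Jordan form
J =
  [5, 1, 0]
  [0, 5, 0]
  [0, 0, 5]
(up to reordering of blocks).

Per-block formulas:
  For a 1×1 block at λ = 5: exp(t · [5]) = [e^(5t)].
  For a 2×2 Jordan block J_2(5): exp(t · J_2(5)) = e^(5t)·(I + t·N), where N is the 2×2 nilpotent shift.

After assembling e^{tJ} and conjugating by P, we get:

e^{tM} =
  [t*exp(5*t) + exp(5*t), t*exp(5*t), 0]
  [-t*exp(5*t), -t*exp(5*t) + exp(5*t), 0]
  [0, 0, exp(5*t)]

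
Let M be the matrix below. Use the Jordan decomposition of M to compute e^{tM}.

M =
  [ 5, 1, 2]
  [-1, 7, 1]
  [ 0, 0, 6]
e^{tM} =
  [-t*exp(6*t) + exp(6*t), t*exp(6*t), -t^2*exp(6*t)/2 + 2*t*exp(6*t)]
  [-t*exp(6*t), t*exp(6*t) + exp(6*t), -t^2*exp(6*t)/2 + t*exp(6*t)]
  [0, 0, exp(6*t)]

Strategy: write M = P · J · P⁻¹ where J is a Jordan canonical form, so e^{tM} = P · e^{tJ} · P⁻¹, and e^{tJ} can be computed block-by-block.

M has Jordan form
J =
  [6, 1, 0]
  [0, 6, 1]
  [0, 0, 6]
(up to reordering of blocks).

Per-block formulas:
  For a 3×3 Jordan block J_3(6): exp(t · J_3(6)) = e^(6t)·(I + t·N + (t^2/2)·N^2), where N is the 3×3 nilpotent shift.

After assembling e^{tJ} and conjugating by P, we get:

e^{tM} =
  [-t*exp(6*t) + exp(6*t), t*exp(6*t), -t^2*exp(6*t)/2 + 2*t*exp(6*t)]
  [-t*exp(6*t), t*exp(6*t) + exp(6*t), -t^2*exp(6*t)/2 + t*exp(6*t)]
  [0, 0, exp(6*t)]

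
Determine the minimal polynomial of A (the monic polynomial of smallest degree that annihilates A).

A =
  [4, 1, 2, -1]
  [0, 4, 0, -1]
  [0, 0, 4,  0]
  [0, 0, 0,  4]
x^3 - 12*x^2 + 48*x - 64

The characteristic polynomial is χ_A(x) = (x - 4)^4, so the eigenvalues are known. The minimal polynomial is
  m_A(x) = Π_λ (x − λ)^{k_λ}
where k_λ is the size of the *largest* Jordan block for λ (equivalently, the smallest k with (A − λI)^k v = 0 for every generalised eigenvector v of λ).

  λ = 4: largest Jordan block has size 3, contributing (x − 4)^3

So m_A(x) = (x - 4)^3 = x^3 - 12*x^2 + 48*x - 64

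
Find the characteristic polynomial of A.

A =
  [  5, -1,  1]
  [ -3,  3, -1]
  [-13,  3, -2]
x^3 - 6*x^2 + 12*x - 8

Expanding det(x·I − A) (e.g. by cofactor expansion or by noting that A is similar to its Jordan form J, which has the same characteristic polynomial as A) gives
  χ_A(x) = x^3 - 6*x^2 + 12*x - 8
which factors as (x - 2)^3. The eigenvalues (with algebraic multiplicities) are λ = 2 with multiplicity 3.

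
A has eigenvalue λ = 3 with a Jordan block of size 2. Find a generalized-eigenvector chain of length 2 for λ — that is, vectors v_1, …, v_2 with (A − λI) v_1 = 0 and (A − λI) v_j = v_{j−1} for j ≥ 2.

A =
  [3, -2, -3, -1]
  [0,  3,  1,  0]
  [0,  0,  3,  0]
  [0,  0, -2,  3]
A Jordan chain for λ = 3 of length 2:
v_1 = (-2, 0, 0, 0)ᵀ
v_2 = (0, 1, 0, 0)ᵀ

Let N = A − (3)·I. We want v_2 with N^2 v_2 = 0 but N^1 v_2 ≠ 0; then v_{j-1} := N · v_j for j = 2, …, 2.

Pick v_2 = (0, 1, 0, 0)ᵀ.
Then v_1 = N · v_2 = (-2, 0, 0, 0)ᵀ.

Sanity check: (A − (3)·I) v_1 = (0, 0, 0, 0)ᵀ = 0. ✓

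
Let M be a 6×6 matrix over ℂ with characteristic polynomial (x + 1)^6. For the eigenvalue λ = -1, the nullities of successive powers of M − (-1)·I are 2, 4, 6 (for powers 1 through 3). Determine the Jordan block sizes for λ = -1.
Block sizes for λ = -1: [3, 3]

From the dimensions of kernels of powers, the number of Jordan blocks of size at least j is d_j − d_{j−1} where d_j = dim ker(N^j) (with d_0 = 0). Computing the differences gives [2, 2, 2].
The number of blocks of size exactly k is (#blocks of size ≥ k) − (#blocks of size ≥ k + 1), so the partition is: 2 block(s) of size 3.
In nonincreasing order the block sizes are [3, 3].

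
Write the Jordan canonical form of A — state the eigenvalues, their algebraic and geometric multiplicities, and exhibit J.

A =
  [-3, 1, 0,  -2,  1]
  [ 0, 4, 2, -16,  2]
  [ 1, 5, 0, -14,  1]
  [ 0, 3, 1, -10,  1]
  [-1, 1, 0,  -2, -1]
J_2(-2) ⊕ J_2(-2) ⊕ J_1(-2)

The characteristic polynomial is
  det(x·I − A) = x^5 + 10*x^4 + 40*x^3 + 80*x^2 + 80*x + 32 = (x + 2)^5

Eigenvalues and multiplicities (the geometric multiplicity of λ is n − rank(A − λI), which equals the number of Jordan blocks for λ):
  λ = -2: algebraic multiplicity = 5, geometric multiplicity = 3

Determining the block sizes for each eigenvalue:
  λ = -2: with am = 5 and gm = 3, the partition is not yet determined (e.g. several partitions of 5 into 3 parts exist). Let N = A − (-2)·I. Computing rank(N^1) = 2, rank(N^2) = 0; the number of blocks of size ≥ j is rank(N^{j−1}) − rank(N^j), giving [3, 2]. So we have 2 block(s) of size 2, 1 block(s) of size 1 → block sizes [2, 2, 1]

Assembling the blocks gives a Jordan form
J =
  [-2,  1,  0,  0,  0]
  [ 0, -2,  0,  0,  0]
  [ 0,  0, -2,  1,  0]
  [ 0,  0,  0, -2,  0]
  [ 0,  0,  0,  0, -2]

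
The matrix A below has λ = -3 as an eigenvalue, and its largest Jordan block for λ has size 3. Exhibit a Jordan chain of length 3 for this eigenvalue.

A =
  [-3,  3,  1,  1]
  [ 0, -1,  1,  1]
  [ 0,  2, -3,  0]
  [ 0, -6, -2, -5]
A Jordan chain for λ = -3 of length 3:
v_1 = (2, 0, 4, -4)ᵀ
v_2 = (3, 2, 2, -6)ᵀ
v_3 = (0, 1, 0, 0)ᵀ

Let N = A − (-3)·I. We want v_3 with N^3 v_3 = 0 but N^2 v_3 ≠ 0; then v_{j-1} := N · v_j for j = 3, …, 2.

Pick v_3 = (0, 1, 0, 0)ᵀ.
Then v_2 = N · v_3 = (3, 2, 2, -6)ᵀ.
Then v_1 = N · v_2 = (2, 0, 4, -4)ᵀ.

Sanity check: (A − (-3)·I) v_1 = (0, 0, 0, 0)ᵀ = 0. ✓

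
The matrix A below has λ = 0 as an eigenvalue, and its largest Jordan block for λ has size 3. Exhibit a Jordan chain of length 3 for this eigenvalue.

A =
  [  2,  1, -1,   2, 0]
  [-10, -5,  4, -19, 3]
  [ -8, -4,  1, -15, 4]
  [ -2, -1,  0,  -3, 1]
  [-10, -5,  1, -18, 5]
A Jordan chain for λ = 0 of length 3:
v_1 = (-2, 6, 6, 2, 8)ᵀ
v_2 = (2, -10, -8, -2, -10)ᵀ
v_3 = (1, 0, 0, 0, 0)ᵀ

Let N = A − (0)·I. We want v_3 with N^3 v_3 = 0 but N^2 v_3 ≠ 0; then v_{j-1} := N · v_j for j = 3, …, 2.

Pick v_3 = (1, 0, 0, 0, 0)ᵀ.
Then v_2 = N · v_3 = (2, -10, -8, -2, -10)ᵀ.
Then v_1 = N · v_2 = (-2, 6, 6, 2, 8)ᵀ.

Sanity check: (A − (0)·I) v_1 = (0, 0, 0, 0, 0)ᵀ = 0. ✓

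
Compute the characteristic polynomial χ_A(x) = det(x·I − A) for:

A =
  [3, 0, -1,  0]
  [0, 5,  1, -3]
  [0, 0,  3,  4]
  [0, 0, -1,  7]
x^4 - 18*x^3 + 120*x^2 - 350*x + 375

Expanding det(x·I − A) (e.g. by cofactor expansion or by noting that A is similar to its Jordan form J, which has the same characteristic polynomial as A) gives
  χ_A(x) = x^4 - 18*x^3 + 120*x^2 - 350*x + 375
which factors as (x - 5)^3*(x - 3). The eigenvalues (with algebraic multiplicities) are λ = 3 with multiplicity 1, λ = 5 with multiplicity 3.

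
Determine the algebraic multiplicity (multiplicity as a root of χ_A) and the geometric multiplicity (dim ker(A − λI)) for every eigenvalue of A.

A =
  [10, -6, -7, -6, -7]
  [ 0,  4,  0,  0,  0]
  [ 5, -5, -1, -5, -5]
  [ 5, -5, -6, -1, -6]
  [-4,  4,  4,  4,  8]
λ = 4: alg = 5, geom = 3

Step 1 — factor the characteristic polynomial to read off the algebraic multiplicities:
  χ_A(x) = (x - 4)^5

Step 2 — compute geometric multiplicities via the rank-nullity identity g(λ) = n − rank(A − λI):
  rank(A − (4)·I) = 2, so dim ker(A − (4)·I) = n − 2 = 3

Summary:
  λ = 4: algebraic multiplicity = 5, geometric multiplicity = 3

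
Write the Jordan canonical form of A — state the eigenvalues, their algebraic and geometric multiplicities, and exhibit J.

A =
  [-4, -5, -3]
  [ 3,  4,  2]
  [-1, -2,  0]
J_3(0)

The characteristic polynomial is
  det(x·I − A) = x^3

Eigenvalues and multiplicities (the geometric multiplicity of λ is n − rank(A − λI), which equals the number of Jordan blocks for λ):
  λ = 0: algebraic multiplicity = 3, geometric multiplicity = 1

Determining the block sizes for each eigenvalue:
  λ = 0: one block (gm = 1), so the single block has size am = 3 → block sizes [3]

Assembling the blocks gives a Jordan form
J =
  [0, 1, 0]
  [0, 0, 1]
  [0, 0, 0]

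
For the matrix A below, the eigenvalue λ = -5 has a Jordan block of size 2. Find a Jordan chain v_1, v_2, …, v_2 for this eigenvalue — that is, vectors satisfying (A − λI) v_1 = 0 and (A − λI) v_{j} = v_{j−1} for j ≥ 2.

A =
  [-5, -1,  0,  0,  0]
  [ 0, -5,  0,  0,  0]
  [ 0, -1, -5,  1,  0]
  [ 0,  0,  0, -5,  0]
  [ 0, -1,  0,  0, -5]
A Jordan chain for λ = -5 of length 2:
v_1 = (-1, 0, -1, 0, -1)ᵀ
v_2 = (0, 1, 0, 0, 0)ᵀ

Let N = A − (-5)·I. We want v_2 with N^2 v_2 = 0 but N^1 v_2 ≠ 0; then v_{j-1} := N · v_j for j = 2, …, 2.

Pick v_2 = (0, 1, 0, 0, 0)ᵀ.
Then v_1 = N · v_2 = (-1, 0, -1, 0, -1)ᵀ.

Sanity check: (A − (-5)·I) v_1 = (0, 0, 0, 0, 0)ᵀ = 0. ✓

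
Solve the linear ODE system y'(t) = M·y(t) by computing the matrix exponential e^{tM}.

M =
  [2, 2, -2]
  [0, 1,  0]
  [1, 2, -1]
e^{tM} =
  [2*exp(t) - 1, 2*exp(t) - 2, 2 - 2*exp(t)]
  [0, exp(t), 0]
  [exp(t) - 1, 2*exp(t) - 2, 2 - exp(t)]

Strategy: write M = P · J · P⁻¹ where J is a Jordan canonical form, so e^{tM} = P · e^{tJ} · P⁻¹, and e^{tJ} can be computed block-by-block.

M has Jordan form
J =
  [0, 0, 0]
  [0, 1, 0]
  [0, 0, 1]
(up to reordering of blocks).

Per-block formulas:
  For a 1×1 block at λ = 1: exp(t · [1]) = [e^(1t)].
  For a 1×1 block at λ = 0: exp(t · [0]) = [e^(0t)].

After assembling e^{tJ} and conjugating by P, we get:

e^{tM} =
  [2*exp(t) - 1, 2*exp(t) - 2, 2 - 2*exp(t)]
  [0, exp(t), 0]
  [exp(t) - 1, 2*exp(t) - 2, 2 - exp(t)]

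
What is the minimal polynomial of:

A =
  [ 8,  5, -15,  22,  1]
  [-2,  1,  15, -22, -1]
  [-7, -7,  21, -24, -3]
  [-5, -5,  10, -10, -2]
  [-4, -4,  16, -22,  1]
x^5 - 21*x^4 + 171*x^3 - 675*x^2 + 1296*x - 972

The characteristic polynomial is χ_A(x) = (x - 6)^2*(x - 3)^3, so the eigenvalues are known. The minimal polynomial is
  m_A(x) = Π_λ (x − λ)^{k_λ}
where k_λ is the size of the *largest* Jordan block for λ (equivalently, the smallest k with (A − λI)^k v = 0 for every generalised eigenvector v of λ).

  λ = 3: largest Jordan block has size 3, contributing (x − 3)^3
  λ = 6: largest Jordan block has size 2, contributing (x − 6)^2

So m_A(x) = (x - 6)^2*(x - 3)^3 = x^5 - 21*x^4 + 171*x^3 - 675*x^2 + 1296*x - 972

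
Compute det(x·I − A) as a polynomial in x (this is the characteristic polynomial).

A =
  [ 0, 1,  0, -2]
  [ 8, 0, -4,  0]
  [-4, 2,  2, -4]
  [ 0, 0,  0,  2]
x^4 - 4*x^3 + 4*x^2

Expanding det(x·I − A) (e.g. by cofactor expansion or by noting that A is similar to its Jordan form J, which has the same characteristic polynomial as A) gives
  χ_A(x) = x^4 - 4*x^3 + 4*x^2
which factors as x^2*(x - 2)^2. The eigenvalues (with algebraic multiplicities) are λ = 0 with multiplicity 2, λ = 2 with multiplicity 2.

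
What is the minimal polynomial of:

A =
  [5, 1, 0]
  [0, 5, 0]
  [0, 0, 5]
x^2 - 10*x + 25

The characteristic polynomial is χ_A(x) = (x - 5)^3, so the eigenvalues are known. The minimal polynomial is
  m_A(x) = Π_λ (x − λ)^{k_λ}
where k_λ is the size of the *largest* Jordan block for λ (equivalently, the smallest k with (A − λI)^k v = 0 for every generalised eigenvector v of λ).

  λ = 5: largest Jordan block has size 2, contributing (x − 5)^2

So m_A(x) = (x - 5)^2 = x^2 - 10*x + 25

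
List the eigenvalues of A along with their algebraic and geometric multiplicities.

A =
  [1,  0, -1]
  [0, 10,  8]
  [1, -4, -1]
λ = 2: alg = 1, geom = 1; λ = 4: alg = 2, geom = 1

Step 1 — factor the characteristic polynomial to read off the algebraic multiplicities:
  χ_A(x) = (x - 4)^2*(x - 2)

Step 2 — compute geometric multiplicities via the rank-nullity identity g(λ) = n − rank(A − λI):
  rank(A − (2)·I) = 2, so dim ker(A − (2)·I) = n − 2 = 1
  rank(A − (4)·I) = 2, so dim ker(A − (4)·I) = n − 2 = 1

Summary:
  λ = 2: algebraic multiplicity = 1, geometric multiplicity = 1
  λ = 4: algebraic multiplicity = 2, geometric multiplicity = 1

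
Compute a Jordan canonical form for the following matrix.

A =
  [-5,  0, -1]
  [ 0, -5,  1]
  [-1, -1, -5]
J_3(-5)

The characteristic polynomial is
  det(x·I − A) = x^3 + 15*x^2 + 75*x + 125 = (x + 5)^3

Eigenvalues and multiplicities (the geometric multiplicity of λ is n − rank(A − λI), which equals the number of Jordan blocks for λ):
  λ = -5: algebraic multiplicity = 3, geometric multiplicity = 1

Determining the block sizes for each eigenvalue:
  λ = -5: one block (gm = 1), so the single block has size am = 3 → block sizes [3]

Assembling the blocks gives a Jordan form
J =
  [-5,  1,  0]
  [ 0, -5,  1]
  [ 0,  0, -5]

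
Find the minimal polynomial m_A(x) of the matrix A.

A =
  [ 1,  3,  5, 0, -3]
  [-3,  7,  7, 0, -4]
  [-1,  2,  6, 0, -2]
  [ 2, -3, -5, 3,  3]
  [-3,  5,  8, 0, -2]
x^3 - 9*x^2 + 27*x - 27

The characteristic polynomial is χ_A(x) = (x - 3)^5, so the eigenvalues are known. The minimal polynomial is
  m_A(x) = Π_λ (x − λ)^{k_λ}
where k_λ is the size of the *largest* Jordan block for λ (equivalently, the smallest k with (A − λI)^k v = 0 for every generalised eigenvector v of λ).

  λ = 3: largest Jordan block has size 3, contributing (x − 3)^3

So m_A(x) = (x - 3)^3 = x^3 - 9*x^2 + 27*x - 27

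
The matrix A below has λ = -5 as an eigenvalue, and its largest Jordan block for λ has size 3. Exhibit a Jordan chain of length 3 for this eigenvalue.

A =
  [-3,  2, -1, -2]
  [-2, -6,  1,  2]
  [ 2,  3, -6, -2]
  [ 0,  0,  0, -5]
A Jordan chain for λ = -5 of length 3:
v_1 = (-2, 0, -4, 0)ᵀ
v_2 = (2, -2, 2, 0)ᵀ
v_3 = (1, 0, 0, 0)ᵀ

Let N = A − (-5)·I. We want v_3 with N^3 v_3 = 0 but N^2 v_3 ≠ 0; then v_{j-1} := N · v_j for j = 3, …, 2.

Pick v_3 = (1, 0, 0, 0)ᵀ.
Then v_2 = N · v_3 = (2, -2, 2, 0)ᵀ.
Then v_1 = N · v_2 = (-2, 0, -4, 0)ᵀ.

Sanity check: (A − (-5)·I) v_1 = (0, 0, 0, 0)ᵀ = 0. ✓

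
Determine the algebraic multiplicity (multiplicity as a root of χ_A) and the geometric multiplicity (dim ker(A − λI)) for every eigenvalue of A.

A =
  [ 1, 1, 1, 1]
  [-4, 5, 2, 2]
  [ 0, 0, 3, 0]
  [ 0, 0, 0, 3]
λ = 3: alg = 4, geom = 3

Step 1 — factor the characteristic polynomial to read off the algebraic multiplicities:
  χ_A(x) = (x - 3)^4

Step 2 — compute geometric multiplicities via the rank-nullity identity g(λ) = n − rank(A − λI):
  rank(A − (3)·I) = 1, so dim ker(A − (3)·I) = n − 1 = 3

Summary:
  λ = 3: algebraic multiplicity = 4, geometric multiplicity = 3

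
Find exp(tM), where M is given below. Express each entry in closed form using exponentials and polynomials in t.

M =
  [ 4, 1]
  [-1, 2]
e^{tM} =
  [t*exp(3*t) + exp(3*t), t*exp(3*t)]
  [-t*exp(3*t), -t*exp(3*t) + exp(3*t)]

Strategy: write M = P · J · P⁻¹ where J is a Jordan canonical form, so e^{tM} = P · e^{tJ} · P⁻¹, and e^{tJ} can be computed block-by-block.

M has Jordan form
J =
  [3, 1]
  [0, 3]
(up to reordering of blocks).

Per-block formulas:
  For a 2×2 Jordan block J_2(3): exp(t · J_2(3)) = e^(3t)·(I + t·N), where N is the 2×2 nilpotent shift.

After assembling e^{tJ} and conjugating by P, we get:

e^{tM} =
  [t*exp(3*t) + exp(3*t), t*exp(3*t)]
  [-t*exp(3*t), -t*exp(3*t) + exp(3*t)]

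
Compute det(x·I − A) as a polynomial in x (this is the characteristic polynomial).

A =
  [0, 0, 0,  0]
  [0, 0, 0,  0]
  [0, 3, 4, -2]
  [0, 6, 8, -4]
x^4

Expanding det(x·I − A) (e.g. by cofactor expansion or by noting that A is similar to its Jordan form J, which has the same characteristic polynomial as A) gives
  χ_A(x) = x^4
which factors as x^4. The eigenvalues (with algebraic multiplicities) are λ = 0 with multiplicity 4.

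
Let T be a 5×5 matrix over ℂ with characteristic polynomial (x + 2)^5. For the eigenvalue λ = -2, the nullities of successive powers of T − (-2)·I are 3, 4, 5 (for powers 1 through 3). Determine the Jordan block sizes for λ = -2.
Block sizes for λ = -2: [3, 1, 1]

From the dimensions of kernels of powers, the number of Jordan blocks of size at least j is d_j − d_{j−1} where d_j = dim ker(N^j) (with d_0 = 0). Computing the differences gives [3, 1, 1].
The number of blocks of size exactly k is (#blocks of size ≥ k) − (#blocks of size ≥ k + 1), so the partition is: 2 block(s) of size 1, 1 block(s) of size 3.
In nonincreasing order the block sizes are [3, 1, 1].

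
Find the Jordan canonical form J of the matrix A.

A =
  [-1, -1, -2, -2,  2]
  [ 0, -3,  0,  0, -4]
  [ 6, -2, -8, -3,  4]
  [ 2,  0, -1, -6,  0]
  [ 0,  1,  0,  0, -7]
J_2(-5) ⊕ J_2(-5) ⊕ J_1(-5)

The characteristic polynomial is
  det(x·I − A) = x^5 + 25*x^4 + 250*x^3 + 1250*x^2 + 3125*x + 3125 = (x + 5)^5

Eigenvalues and multiplicities (the geometric multiplicity of λ is n − rank(A − λI), which equals the number of Jordan blocks for λ):
  λ = -5: algebraic multiplicity = 5, geometric multiplicity = 3

Determining the block sizes for each eigenvalue:
  λ = -5: with am = 5 and gm = 3, the partition is not yet determined (e.g. several partitions of 5 into 3 parts exist). Let N = A − (-5)·I. Computing rank(N^1) = 2, rank(N^2) = 0; the number of blocks of size ≥ j is rank(N^{j−1}) − rank(N^j), giving [3, 2]. So we have 2 block(s) of size 2, 1 block(s) of size 1 → block sizes [2, 2, 1]

Assembling the blocks gives a Jordan form
J =
  [-5,  1,  0,  0,  0]
  [ 0, -5,  0,  0,  0]
  [ 0,  0, -5,  1,  0]
  [ 0,  0,  0, -5,  0]
  [ 0,  0,  0,  0, -5]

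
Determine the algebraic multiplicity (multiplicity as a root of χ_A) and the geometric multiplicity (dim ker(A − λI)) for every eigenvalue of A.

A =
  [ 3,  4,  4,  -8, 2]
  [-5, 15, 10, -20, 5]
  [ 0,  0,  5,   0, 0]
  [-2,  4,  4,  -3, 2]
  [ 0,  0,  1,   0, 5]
λ = 5: alg = 5, geom = 3

Step 1 — factor the characteristic polynomial to read off the algebraic multiplicities:
  χ_A(x) = (x - 5)^5

Step 2 — compute geometric multiplicities via the rank-nullity identity g(λ) = n − rank(A − λI):
  rank(A − (5)·I) = 2, so dim ker(A − (5)·I) = n − 2 = 3

Summary:
  λ = 5: algebraic multiplicity = 5, geometric multiplicity = 3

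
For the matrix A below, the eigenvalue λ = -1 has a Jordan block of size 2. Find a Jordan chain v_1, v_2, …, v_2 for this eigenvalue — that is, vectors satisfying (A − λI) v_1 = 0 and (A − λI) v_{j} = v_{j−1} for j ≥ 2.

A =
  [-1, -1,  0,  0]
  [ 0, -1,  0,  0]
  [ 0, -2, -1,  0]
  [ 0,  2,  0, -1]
A Jordan chain for λ = -1 of length 2:
v_1 = (-1, 0, -2, 2)ᵀ
v_2 = (0, 1, 0, 0)ᵀ

Let N = A − (-1)·I. We want v_2 with N^2 v_2 = 0 but N^1 v_2 ≠ 0; then v_{j-1} := N · v_j for j = 2, …, 2.

Pick v_2 = (0, 1, 0, 0)ᵀ.
Then v_1 = N · v_2 = (-1, 0, -2, 2)ᵀ.

Sanity check: (A − (-1)·I) v_1 = (0, 0, 0, 0)ᵀ = 0. ✓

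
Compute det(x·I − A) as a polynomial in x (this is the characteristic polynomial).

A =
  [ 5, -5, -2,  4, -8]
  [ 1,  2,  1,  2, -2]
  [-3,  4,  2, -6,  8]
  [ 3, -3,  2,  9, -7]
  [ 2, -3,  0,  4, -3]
x^5 - 15*x^4 + 90*x^3 - 270*x^2 + 405*x - 243

Expanding det(x·I − A) (e.g. by cofactor expansion or by noting that A is similar to its Jordan form J, which has the same characteristic polynomial as A) gives
  χ_A(x) = x^5 - 15*x^4 + 90*x^3 - 270*x^2 + 405*x - 243
which factors as (x - 3)^5. The eigenvalues (with algebraic multiplicities) are λ = 3 with multiplicity 5.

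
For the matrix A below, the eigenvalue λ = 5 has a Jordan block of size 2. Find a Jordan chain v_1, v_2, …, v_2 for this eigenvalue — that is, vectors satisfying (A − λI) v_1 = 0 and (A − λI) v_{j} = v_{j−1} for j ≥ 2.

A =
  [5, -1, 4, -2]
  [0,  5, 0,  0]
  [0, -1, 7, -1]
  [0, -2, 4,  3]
A Jordan chain for λ = 5 of length 2:
v_1 = (-1, 0, -1, -2)ᵀ
v_2 = (0, 1, 0, 0)ᵀ

Let N = A − (5)·I. We want v_2 with N^2 v_2 = 0 but N^1 v_2 ≠ 0; then v_{j-1} := N · v_j for j = 2, …, 2.

Pick v_2 = (0, 1, 0, 0)ᵀ.
Then v_1 = N · v_2 = (-1, 0, -1, -2)ᵀ.

Sanity check: (A − (5)·I) v_1 = (0, 0, 0, 0)ᵀ = 0. ✓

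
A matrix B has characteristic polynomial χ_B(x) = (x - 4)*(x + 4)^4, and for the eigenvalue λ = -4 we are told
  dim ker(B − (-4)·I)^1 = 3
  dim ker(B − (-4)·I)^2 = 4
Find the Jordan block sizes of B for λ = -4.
Block sizes for λ = -4: [2, 1, 1]

From the dimensions of kernels of powers, the number of Jordan blocks of size at least j is d_j − d_{j−1} where d_j = dim ker(N^j) (with d_0 = 0). Computing the differences gives [3, 1].
The number of blocks of size exactly k is (#blocks of size ≥ k) − (#blocks of size ≥ k + 1), so the partition is: 2 block(s) of size 1, 1 block(s) of size 2.
In nonincreasing order the block sizes are [2, 1, 1].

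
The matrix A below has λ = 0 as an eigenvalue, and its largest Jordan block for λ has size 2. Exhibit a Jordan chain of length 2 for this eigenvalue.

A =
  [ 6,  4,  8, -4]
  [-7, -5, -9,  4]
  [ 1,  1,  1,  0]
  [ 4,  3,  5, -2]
A Jordan chain for λ = 0 of length 2:
v_1 = (6, -7, 1, 4)ᵀ
v_2 = (1, 0, 0, 0)ᵀ

Let N = A − (0)·I. We want v_2 with N^2 v_2 = 0 but N^1 v_2 ≠ 0; then v_{j-1} := N · v_j for j = 2, …, 2.

Pick v_2 = (1, 0, 0, 0)ᵀ.
Then v_1 = N · v_2 = (6, -7, 1, 4)ᵀ.

Sanity check: (A − (0)·I) v_1 = (0, 0, 0, 0)ᵀ = 0. ✓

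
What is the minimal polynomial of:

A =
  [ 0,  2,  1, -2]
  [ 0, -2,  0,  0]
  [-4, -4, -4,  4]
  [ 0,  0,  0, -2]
x^2 + 4*x + 4

The characteristic polynomial is χ_A(x) = (x + 2)^4, so the eigenvalues are known. The minimal polynomial is
  m_A(x) = Π_λ (x − λ)^{k_λ}
where k_λ is the size of the *largest* Jordan block for λ (equivalently, the smallest k with (A − λI)^k v = 0 for every generalised eigenvector v of λ).

  λ = -2: largest Jordan block has size 2, contributing (x + 2)^2

So m_A(x) = (x + 2)^2 = x^2 + 4*x + 4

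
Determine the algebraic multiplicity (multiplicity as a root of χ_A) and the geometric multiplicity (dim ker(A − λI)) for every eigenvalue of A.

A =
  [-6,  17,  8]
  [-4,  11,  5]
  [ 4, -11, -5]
λ = 0: alg = 3, geom = 1

Step 1 — factor the characteristic polynomial to read off the algebraic multiplicities:
  χ_A(x) = x^3

Step 2 — compute geometric multiplicities via the rank-nullity identity g(λ) = n − rank(A − λI):
  rank(A − (0)·I) = 2, so dim ker(A − (0)·I) = n − 2 = 1

Summary:
  λ = 0: algebraic multiplicity = 3, geometric multiplicity = 1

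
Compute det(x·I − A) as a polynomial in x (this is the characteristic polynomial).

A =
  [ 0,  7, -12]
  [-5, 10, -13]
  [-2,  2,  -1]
x^3 - 9*x^2 + 27*x - 27

Expanding det(x·I − A) (e.g. by cofactor expansion or by noting that A is similar to its Jordan form J, which has the same characteristic polynomial as A) gives
  χ_A(x) = x^3 - 9*x^2 + 27*x - 27
which factors as (x - 3)^3. The eigenvalues (with algebraic multiplicities) are λ = 3 with multiplicity 3.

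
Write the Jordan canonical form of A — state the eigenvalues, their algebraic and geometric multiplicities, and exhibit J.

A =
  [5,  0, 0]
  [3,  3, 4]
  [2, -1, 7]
J_3(5)

The characteristic polynomial is
  det(x·I − A) = x^3 - 15*x^2 + 75*x - 125 = (x - 5)^3

Eigenvalues and multiplicities (the geometric multiplicity of λ is n − rank(A − λI), which equals the number of Jordan blocks for λ):
  λ = 5: algebraic multiplicity = 3, geometric multiplicity = 1

Determining the block sizes for each eigenvalue:
  λ = 5: one block (gm = 1), so the single block has size am = 3 → block sizes [3]

Assembling the blocks gives a Jordan form
J =
  [5, 1, 0]
  [0, 5, 1]
  [0, 0, 5]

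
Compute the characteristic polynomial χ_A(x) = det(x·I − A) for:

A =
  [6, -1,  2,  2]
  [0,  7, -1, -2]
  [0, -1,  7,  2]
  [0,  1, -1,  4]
x^4 - 24*x^3 + 216*x^2 - 864*x + 1296

Expanding det(x·I − A) (e.g. by cofactor expansion or by noting that A is similar to its Jordan form J, which has the same characteristic polynomial as A) gives
  χ_A(x) = x^4 - 24*x^3 + 216*x^2 - 864*x + 1296
which factors as (x - 6)^4. The eigenvalues (with algebraic multiplicities) are λ = 6 with multiplicity 4.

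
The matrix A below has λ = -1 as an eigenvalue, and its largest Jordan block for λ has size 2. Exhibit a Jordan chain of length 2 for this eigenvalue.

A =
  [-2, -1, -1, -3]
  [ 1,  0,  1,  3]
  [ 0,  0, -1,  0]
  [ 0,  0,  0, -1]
A Jordan chain for λ = -1 of length 2:
v_1 = (-1, 1, 0, 0)ᵀ
v_2 = (1, 0, 0, 0)ᵀ

Let N = A − (-1)·I. We want v_2 with N^2 v_2 = 0 but N^1 v_2 ≠ 0; then v_{j-1} := N · v_j for j = 2, …, 2.

Pick v_2 = (1, 0, 0, 0)ᵀ.
Then v_1 = N · v_2 = (-1, 1, 0, 0)ᵀ.

Sanity check: (A − (-1)·I) v_1 = (0, 0, 0, 0)ᵀ = 0. ✓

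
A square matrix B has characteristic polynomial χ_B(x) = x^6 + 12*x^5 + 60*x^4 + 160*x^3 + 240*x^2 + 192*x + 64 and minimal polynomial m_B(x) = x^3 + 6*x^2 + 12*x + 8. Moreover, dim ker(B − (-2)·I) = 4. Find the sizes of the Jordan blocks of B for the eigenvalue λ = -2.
Block sizes for λ = -2: [3, 1, 1, 1]

Step 1 — from the characteristic polynomial, algebraic multiplicity of λ = -2 is 6. From dim ker(B − (-2)·I) = 4, there are exactly 4 Jordan blocks for λ = -2.
Step 2 — from the minimal polynomial, the factor (x + 2)^3 tells us the largest block for λ = -2 has size 3.
Step 3 — with total size 6, 4 blocks, and largest block 3, the block sizes (in nonincreasing order) are [3, 1, 1, 1].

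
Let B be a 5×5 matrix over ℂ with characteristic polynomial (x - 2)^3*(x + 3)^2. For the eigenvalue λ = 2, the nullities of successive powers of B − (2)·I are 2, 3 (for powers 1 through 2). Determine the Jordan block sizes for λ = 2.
Block sizes for λ = 2: [2, 1]

From the dimensions of kernels of powers, the number of Jordan blocks of size at least j is d_j − d_{j−1} where d_j = dim ker(N^j) (with d_0 = 0). Computing the differences gives [2, 1].
The number of blocks of size exactly k is (#blocks of size ≥ k) − (#blocks of size ≥ k + 1), so the partition is: 1 block(s) of size 1, 1 block(s) of size 2.
In nonincreasing order the block sizes are [2, 1].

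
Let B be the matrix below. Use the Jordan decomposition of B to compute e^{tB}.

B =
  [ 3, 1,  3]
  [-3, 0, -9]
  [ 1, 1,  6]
e^{tB} =
  [exp(3*t), t*exp(3*t), 3*t*exp(3*t)]
  [-3*t*exp(3*t), -3*t^2*exp(3*t)/2 - 3*t*exp(3*t) + exp(3*t), -9*t^2*exp(3*t)/2 - 9*t*exp(3*t)]
  [t*exp(3*t), t^2*exp(3*t)/2 + t*exp(3*t), 3*t^2*exp(3*t)/2 + 3*t*exp(3*t) + exp(3*t)]

Strategy: write B = P · J · P⁻¹ where J is a Jordan canonical form, so e^{tB} = P · e^{tJ} · P⁻¹, and e^{tJ} can be computed block-by-block.

B has Jordan form
J =
  [3, 1, 0]
  [0, 3, 1]
  [0, 0, 3]
(up to reordering of blocks).

Per-block formulas:
  For a 3×3 Jordan block J_3(3): exp(t · J_3(3)) = e^(3t)·(I + t·N + (t^2/2)·N^2), where N is the 3×3 nilpotent shift.

After assembling e^{tJ} and conjugating by P, we get:

e^{tB} =
  [exp(3*t), t*exp(3*t), 3*t*exp(3*t)]
  [-3*t*exp(3*t), -3*t^2*exp(3*t)/2 - 3*t*exp(3*t) + exp(3*t), -9*t^2*exp(3*t)/2 - 9*t*exp(3*t)]
  [t*exp(3*t), t^2*exp(3*t)/2 + t*exp(3*t), 3*t^2*exp(3*t)/2 + 3*t*exp(3*t) + exp(3*t)]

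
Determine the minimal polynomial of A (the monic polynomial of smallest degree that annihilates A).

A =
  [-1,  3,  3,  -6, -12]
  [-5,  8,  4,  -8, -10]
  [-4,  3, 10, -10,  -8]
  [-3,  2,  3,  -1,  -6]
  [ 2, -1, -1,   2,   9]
x^3 - 15*x^2 + 75*x - 125

The characteristic polynomial is χ_A(x) = (x - 5)^5, so the eigenvalues are known. The minimal polynomial is
  m_A(x) = Π_λ (x − λ)^{k_λ}
where k_λ is the size of the *largest* Jordan block for λ (equivalently, the smallest k with (A − λI)^k v = 0 for every generalised eigenvector v of λ).

  λ = 5: largest Jordan block has size 3, contributing (x − 5)^3

So m_A(x) = (x - 5)^3 = x^3 - 15*x^2 + 75*x - 125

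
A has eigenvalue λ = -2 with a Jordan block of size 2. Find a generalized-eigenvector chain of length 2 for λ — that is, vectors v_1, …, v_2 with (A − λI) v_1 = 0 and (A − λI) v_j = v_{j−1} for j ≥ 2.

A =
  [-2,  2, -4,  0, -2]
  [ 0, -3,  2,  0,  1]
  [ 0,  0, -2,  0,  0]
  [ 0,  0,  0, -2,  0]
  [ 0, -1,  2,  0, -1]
A Jordan chain for λ = -2 of length 2:
v_1 = (2, -1, 0, 0, -1)ᵀ
v_2 = (0, 1, 0, 0, 0)ᵀ

Let N = A − (-2)·I. We want v_2 with N^2 v_2 = 0 but N^1 v_2 ≠ 0; then v_{j-1} := N · v_j for j = 2, …, 2.

Pick v_2 = (0, 1, 0, 0, 0)ᵀ.
Then v_1 = N · v_2 = (2, -1, 0, 0, -1)ᵀ.

Sanity check: (A − (-2)·I) v_1 = (0, 0, 0, 0, 0)ᵀ = 0. ✓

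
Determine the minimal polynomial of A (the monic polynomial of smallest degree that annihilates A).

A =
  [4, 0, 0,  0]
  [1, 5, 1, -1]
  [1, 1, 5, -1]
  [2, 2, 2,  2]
x^2 - 8*x + 16

The characteristic polynomial is χ_A(x) = (x - 4)^4, so the eigenvalues are known. The minimal polynomial is
  m_A(x) = Π_λ (x − λ)^{k_λ}
where k_λ is the size of the *largest* Jordan block for λ (equivalently, the smallest k with (A − λI)^k v = 0 for every generalised eigenvector v of λ).

  λ = 4: largest Jordan block has size 2, contributing (x − 4)^2

So m_A(x) = (x - 4)^2 = x^2 - 8*x + 16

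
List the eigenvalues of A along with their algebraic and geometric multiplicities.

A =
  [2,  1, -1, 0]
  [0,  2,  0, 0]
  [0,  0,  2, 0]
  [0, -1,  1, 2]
λ = 2: alg = 4, geom = 3

Step 1 — factor the characteristic polynomial to read off the algebraic multiplicities:
  χ_A(x) = (x - 2)^4

Step 2 — compute geometric multiplicities via the rank-nullity identity g(λ) = n − rank(A − λI):
  rank(A − (2)·I) = 1, so dim ker(A − (2)·I) = n − 1 = 3

Summary:
  λ = 2: algebraic multiplicity = 4, geometric multiplicity = 3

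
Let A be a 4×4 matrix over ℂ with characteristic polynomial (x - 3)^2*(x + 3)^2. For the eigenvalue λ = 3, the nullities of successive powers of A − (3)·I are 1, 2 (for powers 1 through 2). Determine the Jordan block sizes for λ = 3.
Block sizes for λ = 3: [2]

From the dimensions of kernels of powers, the number of Jordan blocks of size at least j is d_j − d_{j−1} where d_j = dim ker(N^j) (with d_0 = 0). Computing the differences gives [1, 1].
The number of blocks of size exactly k is (#blocks of size ≥ k) − (#blocks of size ≥ k + 1), so the partition is: 1 block(s) of size 2.
In nonincreasing order the block sizes are [2].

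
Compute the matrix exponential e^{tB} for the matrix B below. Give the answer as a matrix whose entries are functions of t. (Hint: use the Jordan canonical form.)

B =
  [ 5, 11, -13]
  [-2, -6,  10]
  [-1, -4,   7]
e^{tB} =
  [3*t*exp(2*t) + exp(2*t), -3*t^2*exp(2*t)/2 + 11*t*exp(2*t), 3*t^2*exp(2*t) - 13*t*exp(2*t)]
  [-2*t*exp(2*t), t^2*exp(2*t) - 8*t*exp(2*t) + exp(2*t), -2*t^2*exp(2*t) + 10*t*exp(2*t)]
  [-t*exp(2*t), t^2*exp(2*t)/2 - 4*t*exp(2*t), -t^2*exp(2*t) + 5*t*exp(2*t) + exp(2*t)]

Strategy: write B = P · J · P⁻¹ where J is a Jordan canonical form, so e^{tB} = P · e^{tJ} · P⁻¹, and e^{tJ} can be computed block-by-block.

B has Jordan form
J =
  [2, 1, 0]
  [0, 2, 1]
  [0, 0, 2]
(up to reordering of blocks).

Per-block formulas:
  For a 3×3 Jordan block J_3(2): exp(t · J_3(2)) = e^(2t)·(I + t·N + (t^2/2)·N^2), where N is the 3×3 nilpotent shift.

After assembling e^{tJ} and conjugating by P, we get:

e^{tB} =
  [3*t*exp(2*t) + exp(2*t), -3*t^2*exp(2*t)/2 + 11*t*exp(2*t), 3*t^2*exp(2*t) - 13*t*exp(2*t)]
  [-2*t*exp(2*t), t^2*exp(2*t) - 8*t*exp(2*t) + exp(2*t), -2*t^2*exp(2*t) + 10*t*exp(2*t)]
  [-t*exp(2*t), t^2*exp(2*t)/2 - 4*t*exp(2*t), -t^2*exp(2*t) + 5*t*exp(2*t) + exp(2*t)]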